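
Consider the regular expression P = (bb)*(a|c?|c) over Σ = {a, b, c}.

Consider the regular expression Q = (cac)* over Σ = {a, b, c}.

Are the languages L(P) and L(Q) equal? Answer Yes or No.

No

The string a is accepted by P but rejected by Q.
So L(P) ≠ L(Q).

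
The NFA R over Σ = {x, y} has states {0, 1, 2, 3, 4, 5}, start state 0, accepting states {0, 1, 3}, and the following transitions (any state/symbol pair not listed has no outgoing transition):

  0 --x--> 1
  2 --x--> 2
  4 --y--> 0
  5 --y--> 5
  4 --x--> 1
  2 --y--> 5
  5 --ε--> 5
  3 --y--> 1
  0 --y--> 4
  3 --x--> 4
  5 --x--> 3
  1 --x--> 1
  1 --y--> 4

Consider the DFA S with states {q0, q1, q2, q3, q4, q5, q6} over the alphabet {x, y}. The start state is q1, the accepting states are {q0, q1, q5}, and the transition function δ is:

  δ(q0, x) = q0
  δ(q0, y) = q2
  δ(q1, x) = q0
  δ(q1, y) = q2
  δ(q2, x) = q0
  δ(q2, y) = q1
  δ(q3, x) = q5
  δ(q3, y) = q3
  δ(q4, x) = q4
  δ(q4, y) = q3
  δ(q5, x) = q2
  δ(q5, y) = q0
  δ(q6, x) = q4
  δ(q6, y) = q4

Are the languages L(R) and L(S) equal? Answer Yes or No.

Exploring the product automaton R × S from the start pair (0, q1), following both machines on each input symbol, reaches 3 state pairs: (0, q1), (1, q0), (4, q2).
R accepts in {0, 1, 3} and S accepts in {q0, q1, q5}. In every reachable pair the two components are either both accepting — (0, q1), (1, q0) — or both non-accepting, so no string is accepted by exactly one of the machines: L(R) \ L(S) and L(S) \ L(R) are both empty.
Hence every string is accepted by R iff it is accepted by S, and the two languages coincide.

Yes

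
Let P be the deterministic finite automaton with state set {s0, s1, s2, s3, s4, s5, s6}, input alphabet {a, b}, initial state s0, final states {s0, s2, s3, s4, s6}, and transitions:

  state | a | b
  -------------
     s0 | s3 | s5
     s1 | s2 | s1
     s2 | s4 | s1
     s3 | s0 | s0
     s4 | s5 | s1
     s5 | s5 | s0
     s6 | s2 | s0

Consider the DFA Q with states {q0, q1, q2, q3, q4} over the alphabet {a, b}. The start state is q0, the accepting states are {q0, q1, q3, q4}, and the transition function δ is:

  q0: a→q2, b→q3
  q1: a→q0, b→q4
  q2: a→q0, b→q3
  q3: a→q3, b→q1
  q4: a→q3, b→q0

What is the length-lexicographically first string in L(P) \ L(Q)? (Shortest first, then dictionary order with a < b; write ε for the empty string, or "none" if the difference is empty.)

The string a is accepted by P but not by Q.
No shorter string lies in the difference, and a is the lexicographically first length-1 string in L(P) \ L(Q).

a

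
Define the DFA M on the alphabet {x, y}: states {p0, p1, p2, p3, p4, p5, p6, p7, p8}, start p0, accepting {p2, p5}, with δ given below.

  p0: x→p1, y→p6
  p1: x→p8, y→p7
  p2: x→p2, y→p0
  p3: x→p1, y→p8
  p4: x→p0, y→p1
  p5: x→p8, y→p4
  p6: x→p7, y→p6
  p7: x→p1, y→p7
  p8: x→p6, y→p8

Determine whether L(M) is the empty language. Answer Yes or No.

The states reachable from the start state are {p0, p1, p6, p7, p8}.
None of the accepting states {p2, p5} is reachable, so no string is accepted and L(M) = ∅.

Yes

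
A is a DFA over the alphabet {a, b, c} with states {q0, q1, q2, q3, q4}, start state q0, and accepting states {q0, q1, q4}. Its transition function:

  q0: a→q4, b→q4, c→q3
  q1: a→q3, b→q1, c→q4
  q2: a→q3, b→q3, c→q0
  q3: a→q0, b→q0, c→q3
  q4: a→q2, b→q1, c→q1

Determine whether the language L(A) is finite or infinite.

infinite

State q0 is reachable from the start and can reach an accepting state, and it lies on the cycle q0 → q3 → q0.
Traversing that cycle any number of times yields accepted strings of unbounded length, so the language is infinite.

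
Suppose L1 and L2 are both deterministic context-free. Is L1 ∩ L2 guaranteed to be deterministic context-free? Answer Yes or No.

No

DCFLs are closed under complement (normalise the DPDA to read all of its input, then flip the verdict). If they were also closed under intersection, De Morgan would make them closed under union; but {aⁿbⁿ : n≥0} and {aⁿb²ⁿ : n≥0} are DCFLs (push the a's; pop one per b, respectively one per two b's) whose union no deterministic PDA accepts: a DPDA for it would have a single run on aⁿb²ⁿ, accepting after the prefix aⁿbⁿ and accepting again after n more b's; an ordinary PDA that simulates it on a's and b's and, at any moment when it is accepting, may switch to reading only a fresh letter c while feeding each c to the simulation as a b, would accept aⁱbʲcᵏ (k≥1) exactly when both aⁱbʲ and aⁱbʲ⁺ᵏ are in the language, i.e. its language intersected with the regular set a*b*c⁺ would be exactly {aⁿbⁿcⁿ : n≥1} — impossible, since context-free languages are closed under intersection with regular sets and {aⁿbⁿcⁿ} is not context-free.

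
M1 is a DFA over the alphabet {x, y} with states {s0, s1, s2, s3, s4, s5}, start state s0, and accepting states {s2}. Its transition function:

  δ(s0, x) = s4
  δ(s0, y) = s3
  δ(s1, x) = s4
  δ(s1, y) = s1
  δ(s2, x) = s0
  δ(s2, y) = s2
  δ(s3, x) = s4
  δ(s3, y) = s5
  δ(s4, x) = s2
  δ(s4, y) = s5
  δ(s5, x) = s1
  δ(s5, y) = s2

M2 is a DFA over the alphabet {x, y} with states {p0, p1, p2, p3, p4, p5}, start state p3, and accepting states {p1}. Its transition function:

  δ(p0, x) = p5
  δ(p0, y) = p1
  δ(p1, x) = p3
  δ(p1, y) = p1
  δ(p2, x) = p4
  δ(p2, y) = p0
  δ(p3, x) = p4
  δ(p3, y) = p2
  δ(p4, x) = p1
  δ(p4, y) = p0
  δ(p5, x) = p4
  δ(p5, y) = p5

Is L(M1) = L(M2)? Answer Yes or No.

Exploring the product automaton M1 × M2 from the start pair (s0, p3), following both machines on each input symbol, reaches 6 state pairs: (s0, p3), (s4, p4), (s3, p2), (s2, p1), (s5, p0), (s1, p5).
M1 accepts in {s2} and M2 accepts in {p1}. In every reachable pair the two components are either both accepting — (s2, p1) — or both non-accepting, so no string is accepted by exactly one of the machines: L(M1) \ L(M2) and L(M2) \ L(M1) are both empty.
Hence every string is accepted by M1 iff it is accepted by M2, and the two languages coincide.

Yes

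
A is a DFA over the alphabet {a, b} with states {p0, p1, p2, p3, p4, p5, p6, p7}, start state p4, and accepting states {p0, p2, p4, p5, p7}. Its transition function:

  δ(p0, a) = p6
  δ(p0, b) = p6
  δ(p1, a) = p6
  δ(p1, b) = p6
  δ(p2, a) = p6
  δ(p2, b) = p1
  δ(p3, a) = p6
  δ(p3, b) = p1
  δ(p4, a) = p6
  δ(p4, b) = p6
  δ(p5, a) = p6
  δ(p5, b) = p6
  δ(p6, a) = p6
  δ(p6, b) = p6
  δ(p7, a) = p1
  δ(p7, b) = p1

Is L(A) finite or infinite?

The useful states (reachable from p4 and able to reach an accepting state) are {p4}.
Restricted to these states the transition graph has no cycle, so every accepting path has bounded length and L is finite.

finite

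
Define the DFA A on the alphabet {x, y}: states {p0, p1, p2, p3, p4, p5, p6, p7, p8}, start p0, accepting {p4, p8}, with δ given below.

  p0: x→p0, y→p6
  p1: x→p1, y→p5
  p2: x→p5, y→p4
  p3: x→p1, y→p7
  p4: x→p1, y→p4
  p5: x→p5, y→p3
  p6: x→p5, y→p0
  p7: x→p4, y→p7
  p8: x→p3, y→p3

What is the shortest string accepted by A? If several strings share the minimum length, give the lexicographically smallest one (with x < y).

A breadth-first search from p0 reaches an accepting state first via the path p0 → p6 → p5 → p3 → p7 → p4 on input yxyyx.
No string of length < 5 is accepted (BFS exhausts all shorter strings without reaching an accepting state), and yxyyx is the lexicographically least accepting string of length 5.

yxyyx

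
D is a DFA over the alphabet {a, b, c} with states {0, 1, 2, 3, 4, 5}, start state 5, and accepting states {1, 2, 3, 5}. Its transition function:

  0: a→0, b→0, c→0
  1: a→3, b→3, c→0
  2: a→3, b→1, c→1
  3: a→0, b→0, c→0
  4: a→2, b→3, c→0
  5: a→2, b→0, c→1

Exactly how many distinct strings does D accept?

12

The useful subgraph on states {1, 2, 3, 5} is acyclic, so L(D) is finite; the longest accepting path visits 4 useful states, giving maximum string length 3.
Counting accepting paths from 5 by length: 1 of length 0, 2 of length 1, 5 of length 2, 4 of length 3. Total 12.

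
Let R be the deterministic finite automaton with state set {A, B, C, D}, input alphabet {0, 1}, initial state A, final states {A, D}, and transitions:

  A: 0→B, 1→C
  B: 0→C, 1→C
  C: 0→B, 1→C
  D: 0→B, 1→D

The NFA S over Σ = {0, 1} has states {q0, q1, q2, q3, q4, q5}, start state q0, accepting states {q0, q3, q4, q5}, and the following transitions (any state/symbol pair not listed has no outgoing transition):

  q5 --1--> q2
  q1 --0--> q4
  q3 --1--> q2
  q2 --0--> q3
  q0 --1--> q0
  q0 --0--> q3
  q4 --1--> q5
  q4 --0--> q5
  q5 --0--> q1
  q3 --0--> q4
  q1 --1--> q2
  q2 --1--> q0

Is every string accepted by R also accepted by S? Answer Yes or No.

Exploring the product automaton R × S from the start pair (A, q0), following both machines on each input symbol, reaches 10 state pairs: (A, q0), (B, q3), (C, q0), (C, q4), (C, q2), (B, q5), (C, q5), (C, q1), (B, q1), (B, q4).
R accepts in {A, D} and S accepts in {q0, q3, q4, q5}. The reachable pairs whose R-component is accepting are (A, q0); in each of them the S-component is accepting too, so the product for L(R) \ L(S) (R-component accepting, S-component rejecting) has no reachable accepting pair and the difference is empty.
Hence every string in L(R) is also in L(S).

Yes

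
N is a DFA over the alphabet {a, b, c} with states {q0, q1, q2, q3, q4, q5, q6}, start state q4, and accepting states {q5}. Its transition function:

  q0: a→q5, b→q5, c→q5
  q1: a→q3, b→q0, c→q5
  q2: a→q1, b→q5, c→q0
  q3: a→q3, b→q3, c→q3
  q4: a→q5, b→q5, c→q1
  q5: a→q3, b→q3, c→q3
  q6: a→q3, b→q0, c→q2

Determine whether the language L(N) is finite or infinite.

finite

The useful states (reachable from q4 and able to reach an accepting state) are {q0, q1, q4, q5}.
Restricted to these states the transition graph has no cycle, so every accepting path has bounded length and L is finite.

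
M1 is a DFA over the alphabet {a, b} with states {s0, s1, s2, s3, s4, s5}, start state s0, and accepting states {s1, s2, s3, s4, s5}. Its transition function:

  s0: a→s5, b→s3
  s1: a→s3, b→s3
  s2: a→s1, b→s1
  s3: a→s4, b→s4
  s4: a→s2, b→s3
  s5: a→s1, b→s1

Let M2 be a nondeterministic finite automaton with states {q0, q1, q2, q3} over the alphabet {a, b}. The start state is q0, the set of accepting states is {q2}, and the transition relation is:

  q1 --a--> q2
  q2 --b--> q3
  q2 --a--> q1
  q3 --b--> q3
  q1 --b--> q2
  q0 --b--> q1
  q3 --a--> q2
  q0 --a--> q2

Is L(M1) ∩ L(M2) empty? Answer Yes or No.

No

The string a is accepted by both M1 and M2.
Hence L(M1) ∩ L(M2) ≠ ∅.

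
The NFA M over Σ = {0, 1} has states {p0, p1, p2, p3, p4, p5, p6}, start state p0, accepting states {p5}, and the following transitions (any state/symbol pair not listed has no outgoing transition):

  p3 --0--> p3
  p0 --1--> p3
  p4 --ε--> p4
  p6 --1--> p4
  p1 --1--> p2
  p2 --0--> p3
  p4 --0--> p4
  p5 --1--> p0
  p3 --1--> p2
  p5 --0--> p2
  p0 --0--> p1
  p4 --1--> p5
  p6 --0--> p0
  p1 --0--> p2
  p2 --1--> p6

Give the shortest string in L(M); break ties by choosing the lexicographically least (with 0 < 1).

00111

A breadth-first search from p0 reaches an accepting state first via the path p0 → p1 → p2 → p6 → p4 → p5 on input 00111.
No string of length < 5 is accepted (BFS exhausts all shorter strings without reaching an accepting state), and 00111 is the lexicographically least accepting string of length 5.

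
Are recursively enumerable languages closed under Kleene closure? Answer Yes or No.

Dovetail over all factorisations of the input into blocks and all step bounds, running the recogniser for L on every block of a factorisation; accept if some factorisation has all of its blocks accepted.
So the recursively enumerable languages are closed under Kleene star.

Yes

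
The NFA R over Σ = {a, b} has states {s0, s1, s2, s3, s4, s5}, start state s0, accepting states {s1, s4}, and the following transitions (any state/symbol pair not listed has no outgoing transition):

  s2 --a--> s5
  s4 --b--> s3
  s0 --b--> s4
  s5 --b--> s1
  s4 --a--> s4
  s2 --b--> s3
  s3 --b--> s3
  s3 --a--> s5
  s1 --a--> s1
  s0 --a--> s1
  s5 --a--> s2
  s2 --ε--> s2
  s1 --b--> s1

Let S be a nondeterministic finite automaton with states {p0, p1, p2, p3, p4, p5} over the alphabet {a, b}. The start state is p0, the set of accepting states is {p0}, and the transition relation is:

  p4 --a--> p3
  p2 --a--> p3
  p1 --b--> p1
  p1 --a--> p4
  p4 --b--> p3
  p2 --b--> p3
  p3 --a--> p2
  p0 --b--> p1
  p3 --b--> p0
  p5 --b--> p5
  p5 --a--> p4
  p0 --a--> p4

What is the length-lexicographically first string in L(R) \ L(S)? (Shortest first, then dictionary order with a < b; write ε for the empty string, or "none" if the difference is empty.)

a

The string a is accepted by R but not by S.
No shorter string lies in the difference, and a is the lexicographically first length-1 string in L(R) \ L(S).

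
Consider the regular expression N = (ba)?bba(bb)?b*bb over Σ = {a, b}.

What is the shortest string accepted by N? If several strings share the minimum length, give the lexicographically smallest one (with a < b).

bbabb

By inspection of the expression, no string of length less than 5 matches, and bbabb is the lexicographically first match of length 5.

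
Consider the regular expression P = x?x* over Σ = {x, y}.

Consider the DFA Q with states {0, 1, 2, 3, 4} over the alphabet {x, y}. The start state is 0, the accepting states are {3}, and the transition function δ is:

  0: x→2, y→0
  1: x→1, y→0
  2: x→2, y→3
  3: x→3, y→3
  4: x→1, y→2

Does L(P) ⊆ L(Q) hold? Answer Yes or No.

No

The empty string ε is in L(P) but not in L(Q).
So L(P) ⊄ L(Q).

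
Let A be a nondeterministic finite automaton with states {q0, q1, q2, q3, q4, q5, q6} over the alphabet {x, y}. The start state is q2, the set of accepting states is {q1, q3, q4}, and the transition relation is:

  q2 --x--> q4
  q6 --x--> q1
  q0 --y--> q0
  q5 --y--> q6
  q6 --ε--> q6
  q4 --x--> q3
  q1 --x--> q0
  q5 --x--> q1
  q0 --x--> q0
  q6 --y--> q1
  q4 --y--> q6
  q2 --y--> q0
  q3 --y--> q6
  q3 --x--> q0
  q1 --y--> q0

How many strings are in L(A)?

6

The useful subgraph on states {q1, q2, q3, q4, q6} is acyclic, so L(A) is finite; the longest accepting path visits 5 useful states, giving maximum string length 4.
Counting accepting paths from q2 by length: 1 of length 1, 1 of length 2, 2 of length 3, 2 of length 4. Total 6.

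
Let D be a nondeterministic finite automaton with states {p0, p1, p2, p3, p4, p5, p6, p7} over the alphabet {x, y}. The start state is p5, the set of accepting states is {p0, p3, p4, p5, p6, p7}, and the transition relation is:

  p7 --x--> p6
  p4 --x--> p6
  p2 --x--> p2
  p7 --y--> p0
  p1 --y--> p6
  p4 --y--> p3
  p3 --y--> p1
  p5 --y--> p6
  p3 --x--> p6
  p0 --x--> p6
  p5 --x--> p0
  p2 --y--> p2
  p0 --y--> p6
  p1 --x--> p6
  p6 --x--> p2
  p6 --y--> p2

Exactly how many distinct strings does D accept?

5

The useful subgraph on states {p0, p5, p6} is acyclic, so L(D) is finite; the longest accepting path visits 3 useful states, giving maximum string length 2.
Counting accepting paths from p5 by length: 1 of length 0, 2 of length 1, 2 of length 2. Total 5.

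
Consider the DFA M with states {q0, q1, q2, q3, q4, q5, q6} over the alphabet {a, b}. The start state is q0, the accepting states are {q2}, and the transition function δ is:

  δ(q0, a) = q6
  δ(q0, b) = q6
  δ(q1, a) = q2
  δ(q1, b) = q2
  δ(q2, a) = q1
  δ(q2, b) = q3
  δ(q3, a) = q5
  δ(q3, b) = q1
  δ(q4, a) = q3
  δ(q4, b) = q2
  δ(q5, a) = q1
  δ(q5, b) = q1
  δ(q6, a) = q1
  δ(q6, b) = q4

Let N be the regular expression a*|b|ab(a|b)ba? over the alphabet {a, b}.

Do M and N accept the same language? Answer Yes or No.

No

The string aab is accepted by M but rejected by N.
So L(M) ≠ L(N).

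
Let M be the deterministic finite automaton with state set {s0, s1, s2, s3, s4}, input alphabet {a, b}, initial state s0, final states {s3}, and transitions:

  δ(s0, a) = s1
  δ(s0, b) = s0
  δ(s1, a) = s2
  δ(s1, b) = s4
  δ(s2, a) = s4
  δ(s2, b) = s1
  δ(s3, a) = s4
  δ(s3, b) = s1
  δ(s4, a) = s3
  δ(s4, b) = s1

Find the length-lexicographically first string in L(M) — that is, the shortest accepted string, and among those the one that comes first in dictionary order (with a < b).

A breadth-first search from s0 reaches an accepting state first via the path s0 → s1 → s4 → s3 on input aba.
No string of length < 3 is accepted (BFS exhausts all shorter strings without reaching an accepting state), and aba is the lexicographically least accepting string of length 3.

aba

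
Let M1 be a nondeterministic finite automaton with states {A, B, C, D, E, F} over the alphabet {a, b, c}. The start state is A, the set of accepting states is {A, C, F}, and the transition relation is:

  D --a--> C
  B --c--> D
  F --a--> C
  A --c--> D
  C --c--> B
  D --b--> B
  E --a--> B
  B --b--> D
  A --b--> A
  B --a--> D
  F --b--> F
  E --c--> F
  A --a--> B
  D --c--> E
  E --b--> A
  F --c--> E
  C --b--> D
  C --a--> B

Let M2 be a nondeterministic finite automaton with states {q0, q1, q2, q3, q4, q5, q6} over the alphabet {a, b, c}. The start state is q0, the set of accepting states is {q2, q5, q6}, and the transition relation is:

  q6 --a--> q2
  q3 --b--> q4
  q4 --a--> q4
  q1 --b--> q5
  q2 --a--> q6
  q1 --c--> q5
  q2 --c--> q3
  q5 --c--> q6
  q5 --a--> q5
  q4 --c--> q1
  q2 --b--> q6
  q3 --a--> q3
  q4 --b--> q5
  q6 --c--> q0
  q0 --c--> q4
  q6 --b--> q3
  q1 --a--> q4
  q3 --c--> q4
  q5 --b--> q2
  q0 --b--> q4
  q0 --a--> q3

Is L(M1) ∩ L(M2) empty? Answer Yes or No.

The string bb is accepted by both M1 and M2.
Hence L(M1) ∩ L(M2) ≠ ∅.

No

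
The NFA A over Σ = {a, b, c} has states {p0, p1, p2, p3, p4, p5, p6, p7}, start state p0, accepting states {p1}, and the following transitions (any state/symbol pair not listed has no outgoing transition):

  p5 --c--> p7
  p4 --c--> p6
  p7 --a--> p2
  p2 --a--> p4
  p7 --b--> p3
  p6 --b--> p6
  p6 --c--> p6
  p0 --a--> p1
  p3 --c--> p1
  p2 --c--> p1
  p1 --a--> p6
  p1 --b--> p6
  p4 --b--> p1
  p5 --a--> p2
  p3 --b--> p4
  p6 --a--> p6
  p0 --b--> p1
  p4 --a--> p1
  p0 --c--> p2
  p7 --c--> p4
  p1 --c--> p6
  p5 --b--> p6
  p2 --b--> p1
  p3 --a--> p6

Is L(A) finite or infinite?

The useful states (reachable from p0 and able to reach an accepting state) are {p0, p1, p2, p4}.
Restricted to these states the transition graph has no cycle, so every accepting path has bounded length and L is finite.

finite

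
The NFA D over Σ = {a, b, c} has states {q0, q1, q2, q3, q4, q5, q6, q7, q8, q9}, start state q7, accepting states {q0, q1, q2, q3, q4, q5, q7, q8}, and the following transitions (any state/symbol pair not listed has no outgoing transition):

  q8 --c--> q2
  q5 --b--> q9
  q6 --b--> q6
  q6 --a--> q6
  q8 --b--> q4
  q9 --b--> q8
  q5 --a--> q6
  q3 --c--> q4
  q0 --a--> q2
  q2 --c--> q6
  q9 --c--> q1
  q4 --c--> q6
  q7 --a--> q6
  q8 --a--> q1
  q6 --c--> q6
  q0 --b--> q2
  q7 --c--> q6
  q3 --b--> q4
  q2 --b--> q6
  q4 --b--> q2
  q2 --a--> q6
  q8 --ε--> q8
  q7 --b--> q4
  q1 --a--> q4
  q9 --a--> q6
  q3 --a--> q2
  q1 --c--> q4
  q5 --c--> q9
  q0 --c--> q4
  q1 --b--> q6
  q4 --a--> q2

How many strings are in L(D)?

4

The useful subgraph on states {q2, q4, q7} is acyclic, so L(D) is finite; the longest accepting path visits 3 useful states, giving maximum string length 2.
Counting accepting paths from q7 by length: 1 of length 0, 1 of length 1, 2 of length 2. Total 4.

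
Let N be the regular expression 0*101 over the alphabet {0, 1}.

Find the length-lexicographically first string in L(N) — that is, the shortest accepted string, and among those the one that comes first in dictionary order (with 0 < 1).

101

By inspection of the expression, no string of length less than 3 matches, and 101 is the lexicographically first match of length 3.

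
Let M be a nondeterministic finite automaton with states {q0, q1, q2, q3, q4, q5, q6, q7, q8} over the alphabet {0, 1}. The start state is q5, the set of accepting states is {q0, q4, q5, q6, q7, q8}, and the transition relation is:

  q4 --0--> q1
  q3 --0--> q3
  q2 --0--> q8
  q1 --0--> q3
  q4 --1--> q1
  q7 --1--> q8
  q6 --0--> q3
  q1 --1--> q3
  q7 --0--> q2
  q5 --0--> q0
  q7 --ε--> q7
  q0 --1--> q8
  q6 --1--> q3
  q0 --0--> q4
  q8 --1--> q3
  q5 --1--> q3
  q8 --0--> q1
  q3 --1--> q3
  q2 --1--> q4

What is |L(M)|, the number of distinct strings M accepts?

The useful subgraph on states {q0, q4, q5, q8} is acyclic, so L(M) is finite; the longest accepting path visits 3 useful states, giving maximum string length 2.
Counting accepting paths from q5 by length: 1 of length 0, 1 of length 1, 2 of length 2. Total 4.

4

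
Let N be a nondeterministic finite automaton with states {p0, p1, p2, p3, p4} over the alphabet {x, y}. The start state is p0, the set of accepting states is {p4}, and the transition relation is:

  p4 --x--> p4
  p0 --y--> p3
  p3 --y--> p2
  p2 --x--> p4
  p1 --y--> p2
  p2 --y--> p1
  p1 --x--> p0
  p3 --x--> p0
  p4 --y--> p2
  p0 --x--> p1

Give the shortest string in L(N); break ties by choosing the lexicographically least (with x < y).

A breadth-first search from p0 reaches an accepting state first via the path p0 → p1 → p2 → p4 on input xyx.
No string of length < 3 is accepted (BFS exhausts all shorter strings without reaching an accepting state), and xyx is the lexicographically least accepting string of length 3.

xyx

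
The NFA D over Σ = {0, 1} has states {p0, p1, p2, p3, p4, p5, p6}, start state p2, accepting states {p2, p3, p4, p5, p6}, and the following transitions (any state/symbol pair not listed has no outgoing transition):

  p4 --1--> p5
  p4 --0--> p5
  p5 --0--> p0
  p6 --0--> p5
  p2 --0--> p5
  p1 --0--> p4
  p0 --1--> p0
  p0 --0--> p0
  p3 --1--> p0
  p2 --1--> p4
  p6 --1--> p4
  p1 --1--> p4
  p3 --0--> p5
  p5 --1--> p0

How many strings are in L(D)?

5

The useful subgraph on states {p2, p4, p5} is acyclic, so L(D) is finite; the longest accepting path visits 3 useful states, giving maximum string length 2.
Counting accepting paths from p2 by length: 1 of length 0, 2 of length 1, 2 of length 2. Total 5.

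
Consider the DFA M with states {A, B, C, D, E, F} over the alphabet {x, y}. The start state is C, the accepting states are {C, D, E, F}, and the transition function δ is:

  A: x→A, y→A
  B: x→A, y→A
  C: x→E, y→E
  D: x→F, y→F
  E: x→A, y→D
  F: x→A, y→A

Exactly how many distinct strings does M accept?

The useful subgraph on states {C, D, E, F} is acyclic, so L(M) is finite; the longest accepting path visits 4 useful states, giving maximum string length 3.
Counting accepting paths from C by length: 1 of length 0, 2 of length 1, 2 of length 2, 4 of length 3. Total 9.

9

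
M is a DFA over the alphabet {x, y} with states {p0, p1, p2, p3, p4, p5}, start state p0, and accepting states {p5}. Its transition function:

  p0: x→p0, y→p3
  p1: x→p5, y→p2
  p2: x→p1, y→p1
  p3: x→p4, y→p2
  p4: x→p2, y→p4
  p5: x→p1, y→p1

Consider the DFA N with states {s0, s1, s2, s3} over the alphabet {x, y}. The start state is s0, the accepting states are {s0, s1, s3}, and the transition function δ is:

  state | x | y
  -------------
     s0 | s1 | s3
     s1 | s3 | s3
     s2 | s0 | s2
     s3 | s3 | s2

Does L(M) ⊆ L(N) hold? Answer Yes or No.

Yes

Exploring the product automaton M × N from the start pair (p0, s0), following both machines on each input symbol, reaches 19 state pairs: (p0, s0), (p0, s1), (p3, s3), (p0, s3), (p4, s3), (p2, s2), (p3, s2), (p2, s3), (p4, s2), (p1, s0), (p1, s2), (p4, s0), (p1, s3), (p2, s0), (p5, s1), (p5, s0), (p2, s1), (p5, s3), (p1, s1).
M accepts in {p5} and N accepts in {s0, s1, s3}. The reachable pairs whose M-component is accepting are (p5, s1), (p5, s0), (p5, s3); in each of them the N-component is accepting too, so the product for L(M) \ L(N) (M-component accepting, N-component rejecting) has no reachable accepting pair and the difference is empty.
Hence every string in L(M) is also in L(N).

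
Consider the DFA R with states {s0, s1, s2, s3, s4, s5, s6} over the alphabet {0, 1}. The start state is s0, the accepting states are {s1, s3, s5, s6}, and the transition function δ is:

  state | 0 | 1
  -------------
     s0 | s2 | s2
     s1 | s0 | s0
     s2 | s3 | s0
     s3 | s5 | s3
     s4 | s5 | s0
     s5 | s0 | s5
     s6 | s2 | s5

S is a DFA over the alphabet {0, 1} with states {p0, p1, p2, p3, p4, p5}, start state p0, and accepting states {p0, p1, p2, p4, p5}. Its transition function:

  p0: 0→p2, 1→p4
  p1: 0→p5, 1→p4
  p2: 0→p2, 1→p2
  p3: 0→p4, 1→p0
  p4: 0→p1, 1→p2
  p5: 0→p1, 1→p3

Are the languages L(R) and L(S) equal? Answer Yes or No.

The string 1001 is accepted by R but rejected by S.
So L(R) ≠ L(S).

No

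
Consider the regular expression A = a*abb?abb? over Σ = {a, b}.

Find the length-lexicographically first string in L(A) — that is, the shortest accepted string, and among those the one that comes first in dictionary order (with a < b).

abab

By inspection of the expression, no string of length less than 4 matches, and abab is the lexicographically first match of length 4.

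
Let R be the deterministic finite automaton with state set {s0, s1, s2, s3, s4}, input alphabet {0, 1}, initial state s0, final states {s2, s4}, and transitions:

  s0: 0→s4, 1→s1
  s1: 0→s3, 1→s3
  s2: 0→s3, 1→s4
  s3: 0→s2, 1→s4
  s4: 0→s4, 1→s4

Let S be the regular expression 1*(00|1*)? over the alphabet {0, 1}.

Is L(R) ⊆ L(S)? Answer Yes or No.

The string 0 is in L(R) but not in L(S).
So L(R) ⊄ L(S).

No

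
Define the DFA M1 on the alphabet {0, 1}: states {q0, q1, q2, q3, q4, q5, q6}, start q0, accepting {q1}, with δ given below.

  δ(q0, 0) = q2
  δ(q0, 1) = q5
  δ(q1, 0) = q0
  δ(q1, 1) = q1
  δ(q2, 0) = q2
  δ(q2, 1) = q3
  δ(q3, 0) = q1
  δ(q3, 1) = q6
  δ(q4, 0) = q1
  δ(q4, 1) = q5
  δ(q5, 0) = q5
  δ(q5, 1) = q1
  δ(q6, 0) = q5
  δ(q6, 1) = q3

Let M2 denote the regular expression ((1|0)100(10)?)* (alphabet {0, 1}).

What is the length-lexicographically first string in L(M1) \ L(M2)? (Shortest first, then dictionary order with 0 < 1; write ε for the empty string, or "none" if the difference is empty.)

11

The string 11 is accepted by M1 but not by M2.
No shorter string lies in the difference, and 11 is the lexicographically first length-2 string in L(M1) \ L(M2).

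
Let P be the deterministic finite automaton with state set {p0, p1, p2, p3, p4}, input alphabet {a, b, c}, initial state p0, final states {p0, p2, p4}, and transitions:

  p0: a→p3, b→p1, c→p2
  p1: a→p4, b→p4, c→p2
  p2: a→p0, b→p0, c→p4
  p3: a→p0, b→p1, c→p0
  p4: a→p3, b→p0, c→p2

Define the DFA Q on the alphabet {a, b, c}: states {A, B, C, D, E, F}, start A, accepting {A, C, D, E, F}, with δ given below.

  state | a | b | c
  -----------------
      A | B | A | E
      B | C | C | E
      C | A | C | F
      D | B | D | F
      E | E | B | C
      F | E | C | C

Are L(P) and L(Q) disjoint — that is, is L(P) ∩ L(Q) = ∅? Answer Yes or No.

No

The empty string ε is accepted by both P and Q.
Hence L(P) ∩ L(Q) ≠ ∅.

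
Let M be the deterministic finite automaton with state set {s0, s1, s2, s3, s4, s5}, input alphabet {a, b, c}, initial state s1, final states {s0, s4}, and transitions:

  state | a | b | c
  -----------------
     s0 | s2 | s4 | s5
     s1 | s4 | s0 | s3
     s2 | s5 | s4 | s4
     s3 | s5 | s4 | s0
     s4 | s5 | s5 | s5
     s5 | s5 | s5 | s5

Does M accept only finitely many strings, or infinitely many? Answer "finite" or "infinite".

finite

The useful states (reachable from s1 and able to reach an accepting state) are {s0, s1, s2, s3, s4}.
Restricted to these states the transition graph has no cycle, so every accepting path has bounded length and L is finite.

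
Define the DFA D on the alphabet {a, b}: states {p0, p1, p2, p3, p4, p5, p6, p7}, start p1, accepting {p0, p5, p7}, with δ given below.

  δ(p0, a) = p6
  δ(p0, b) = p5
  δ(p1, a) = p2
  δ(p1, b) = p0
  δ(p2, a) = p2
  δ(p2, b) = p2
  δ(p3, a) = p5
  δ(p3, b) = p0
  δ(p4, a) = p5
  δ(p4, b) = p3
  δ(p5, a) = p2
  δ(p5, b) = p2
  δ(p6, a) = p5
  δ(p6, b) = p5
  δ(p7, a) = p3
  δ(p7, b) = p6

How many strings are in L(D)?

4

The useful subgraph on states {p0, p1, p5, p6} is acyclic, so L(D) is finite; the longest accepting path visits 4 useful states, giving maximum string length 3.
Counting accepting paths from p1 by length: 1 of length 1, 1 of length 2, 2 of length 3. Total 4.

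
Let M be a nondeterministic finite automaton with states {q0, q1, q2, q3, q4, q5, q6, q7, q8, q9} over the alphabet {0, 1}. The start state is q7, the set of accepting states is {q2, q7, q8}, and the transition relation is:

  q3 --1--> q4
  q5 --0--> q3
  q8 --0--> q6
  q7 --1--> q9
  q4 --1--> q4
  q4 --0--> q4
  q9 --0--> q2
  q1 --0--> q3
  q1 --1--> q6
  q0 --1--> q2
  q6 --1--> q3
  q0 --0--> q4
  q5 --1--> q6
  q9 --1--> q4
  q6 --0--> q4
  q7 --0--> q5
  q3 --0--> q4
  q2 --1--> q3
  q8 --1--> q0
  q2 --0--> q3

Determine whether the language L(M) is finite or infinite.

finite

The useful states (reachable from q7 and able to reach an accepting state) are {q2, q7, q9}.
Restricted to these states the transition graph has no cycle, so every accepting path has bounded length and L is finite.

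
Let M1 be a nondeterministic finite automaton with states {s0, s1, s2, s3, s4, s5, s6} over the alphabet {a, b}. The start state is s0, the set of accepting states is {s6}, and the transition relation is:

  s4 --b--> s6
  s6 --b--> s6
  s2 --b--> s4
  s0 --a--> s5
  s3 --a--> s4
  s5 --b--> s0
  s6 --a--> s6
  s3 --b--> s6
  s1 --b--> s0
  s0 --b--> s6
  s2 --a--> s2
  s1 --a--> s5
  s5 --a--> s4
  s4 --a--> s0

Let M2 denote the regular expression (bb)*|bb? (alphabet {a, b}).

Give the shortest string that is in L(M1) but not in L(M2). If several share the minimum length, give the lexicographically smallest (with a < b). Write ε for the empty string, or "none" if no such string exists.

The string ba is accepted by M1 but not by M2.
No shorter string lies in the difference, and ba is the lexicographically first length-2 string in L(M1) \ L(M2).

ba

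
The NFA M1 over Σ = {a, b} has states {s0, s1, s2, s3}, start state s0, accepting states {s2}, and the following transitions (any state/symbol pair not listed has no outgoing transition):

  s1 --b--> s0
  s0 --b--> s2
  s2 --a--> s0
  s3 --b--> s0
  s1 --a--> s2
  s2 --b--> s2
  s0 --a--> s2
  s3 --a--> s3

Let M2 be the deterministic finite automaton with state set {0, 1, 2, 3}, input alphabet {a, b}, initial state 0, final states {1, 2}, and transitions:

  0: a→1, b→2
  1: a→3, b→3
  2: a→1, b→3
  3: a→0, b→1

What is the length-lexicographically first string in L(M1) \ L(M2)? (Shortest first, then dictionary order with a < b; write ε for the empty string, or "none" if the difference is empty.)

ab

The string ab is accepted by M1 but not by M2.
No shorter string lies in the difference, and ab is the lexicographically first length-2 string in L(M1) \ L(M2).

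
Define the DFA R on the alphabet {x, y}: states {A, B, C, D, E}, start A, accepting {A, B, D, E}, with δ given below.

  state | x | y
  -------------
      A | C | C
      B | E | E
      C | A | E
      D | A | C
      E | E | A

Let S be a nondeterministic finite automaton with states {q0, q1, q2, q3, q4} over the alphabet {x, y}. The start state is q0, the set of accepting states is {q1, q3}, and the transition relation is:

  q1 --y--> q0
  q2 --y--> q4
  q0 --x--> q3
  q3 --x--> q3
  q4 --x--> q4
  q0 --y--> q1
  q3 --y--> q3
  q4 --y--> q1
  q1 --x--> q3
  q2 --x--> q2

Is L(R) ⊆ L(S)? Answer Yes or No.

The empty string ε is in L(R) but not in L(S).
So L(R) ⊄ L(S).

No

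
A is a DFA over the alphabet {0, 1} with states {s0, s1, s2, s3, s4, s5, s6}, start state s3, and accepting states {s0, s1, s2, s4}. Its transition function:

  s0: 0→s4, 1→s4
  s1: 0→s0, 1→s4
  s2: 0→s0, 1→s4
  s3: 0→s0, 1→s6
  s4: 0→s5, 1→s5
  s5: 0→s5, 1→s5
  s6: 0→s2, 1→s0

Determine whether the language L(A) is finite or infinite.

The useful states (reachable from s3 and able to reach an accepting state) are {s0, s2, s3, s4, s6}.
Restricted to these states the transition graph has no cycle, so every accepting path has bounded length and L is finite.

finite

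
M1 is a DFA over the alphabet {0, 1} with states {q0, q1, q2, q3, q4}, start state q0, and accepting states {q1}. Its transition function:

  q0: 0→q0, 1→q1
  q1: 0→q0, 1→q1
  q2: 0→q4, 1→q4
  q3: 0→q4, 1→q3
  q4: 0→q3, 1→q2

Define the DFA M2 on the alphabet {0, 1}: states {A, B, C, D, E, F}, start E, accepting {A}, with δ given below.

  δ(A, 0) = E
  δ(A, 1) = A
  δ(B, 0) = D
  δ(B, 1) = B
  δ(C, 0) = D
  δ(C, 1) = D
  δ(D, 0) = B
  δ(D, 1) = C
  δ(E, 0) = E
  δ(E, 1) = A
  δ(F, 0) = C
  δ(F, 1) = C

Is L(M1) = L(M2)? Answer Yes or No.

Exploring the product automaton M1 × M2 from the start pair (q0, E), following both machines on each input symbol, reaches 2 state pairs: (q0, E), (q1, A).
M1 accepts in {q1} and M2 accepts in {A}. In every reachable pair the two components are either both accepting — (q1, A) — or both non-accepting, so no string is accepted by exactly one of the machines: L(M1) \ L(M2) and L(M2) \ L(M1) are both empty.
Hence every string is accepted by M1 iff it is accepted by M2, and the two languages coincide.

Yes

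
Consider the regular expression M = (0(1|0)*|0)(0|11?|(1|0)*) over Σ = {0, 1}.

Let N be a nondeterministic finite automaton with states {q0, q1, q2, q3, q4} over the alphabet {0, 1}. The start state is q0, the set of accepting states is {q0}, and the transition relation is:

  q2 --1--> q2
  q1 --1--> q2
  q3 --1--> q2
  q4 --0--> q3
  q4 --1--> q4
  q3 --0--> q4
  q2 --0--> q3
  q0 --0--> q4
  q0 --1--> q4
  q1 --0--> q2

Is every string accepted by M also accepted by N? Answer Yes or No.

The string 0 is in L(M) but not in L(N).
So L(M) ⊄ L(N).

No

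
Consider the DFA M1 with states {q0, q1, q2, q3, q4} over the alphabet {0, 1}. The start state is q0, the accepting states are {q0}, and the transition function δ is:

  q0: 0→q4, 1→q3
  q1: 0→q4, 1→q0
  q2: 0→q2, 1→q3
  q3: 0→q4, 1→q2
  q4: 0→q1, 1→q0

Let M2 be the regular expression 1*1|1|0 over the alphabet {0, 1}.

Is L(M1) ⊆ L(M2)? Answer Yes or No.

The empty string ε is in L(M1) but not in L(M2).
So L(M1) ⊄ L(M2).

No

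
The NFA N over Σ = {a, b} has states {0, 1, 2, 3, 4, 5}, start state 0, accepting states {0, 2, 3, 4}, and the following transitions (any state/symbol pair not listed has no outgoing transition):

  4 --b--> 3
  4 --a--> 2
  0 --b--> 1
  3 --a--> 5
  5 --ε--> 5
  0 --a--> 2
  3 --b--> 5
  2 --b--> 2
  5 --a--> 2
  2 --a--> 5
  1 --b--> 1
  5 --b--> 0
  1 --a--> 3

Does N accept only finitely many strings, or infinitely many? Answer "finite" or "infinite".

State 1 is reachable from the start and can reach an accepting state, and it lies on the cycle 1 → 1.
Traversing that cycle any number of times yields accepted strings of unbounded length, so the language is infinite.

infinite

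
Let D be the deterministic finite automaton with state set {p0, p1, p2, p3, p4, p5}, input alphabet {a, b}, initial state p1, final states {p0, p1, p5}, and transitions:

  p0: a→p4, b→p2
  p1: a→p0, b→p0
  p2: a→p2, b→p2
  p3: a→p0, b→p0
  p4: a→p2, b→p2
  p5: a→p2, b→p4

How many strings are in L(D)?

3

The useful subgraph on states {p0, p1} is acyclic, so L(D) is finite; the longest accepting path visits 2 useful states, giving maximum string length 1.
Counting accepting paths from p1 by length: 1 of length 0, 2 of length 1. Total 3.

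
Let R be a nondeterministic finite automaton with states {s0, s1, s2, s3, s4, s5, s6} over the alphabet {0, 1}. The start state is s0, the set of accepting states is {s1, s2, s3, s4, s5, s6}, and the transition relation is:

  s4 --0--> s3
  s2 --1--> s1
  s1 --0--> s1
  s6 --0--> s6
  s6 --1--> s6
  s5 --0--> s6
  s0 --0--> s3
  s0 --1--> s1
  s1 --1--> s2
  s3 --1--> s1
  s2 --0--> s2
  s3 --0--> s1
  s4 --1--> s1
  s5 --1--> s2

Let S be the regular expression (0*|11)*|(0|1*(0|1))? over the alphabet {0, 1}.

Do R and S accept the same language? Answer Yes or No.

No

The string 01 is accepted by R but rejected by S.
So L(R) ≠ L(S).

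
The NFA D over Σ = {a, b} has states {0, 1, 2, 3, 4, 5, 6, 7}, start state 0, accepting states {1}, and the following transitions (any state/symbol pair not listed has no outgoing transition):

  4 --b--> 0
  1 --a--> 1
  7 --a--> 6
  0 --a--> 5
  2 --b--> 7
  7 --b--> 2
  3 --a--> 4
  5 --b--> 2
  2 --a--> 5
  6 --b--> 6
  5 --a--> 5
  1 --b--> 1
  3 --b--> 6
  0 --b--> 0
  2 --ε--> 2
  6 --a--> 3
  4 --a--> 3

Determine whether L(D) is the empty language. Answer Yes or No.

The states reachable from the start state are {0, 2, 3, 4, 5, 6, 7}.
None of the accepting states {1} is reachable, so no string is accepted and L(D) = ∅.

Yes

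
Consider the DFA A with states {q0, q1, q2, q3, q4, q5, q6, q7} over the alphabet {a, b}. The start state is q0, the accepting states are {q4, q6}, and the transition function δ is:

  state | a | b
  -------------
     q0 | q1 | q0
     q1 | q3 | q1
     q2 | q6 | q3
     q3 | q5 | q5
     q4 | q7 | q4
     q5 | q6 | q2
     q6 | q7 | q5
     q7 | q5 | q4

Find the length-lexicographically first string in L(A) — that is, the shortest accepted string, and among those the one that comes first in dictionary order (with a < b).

A breadth-first search from q0 reaches an accepting state first via the path q0 → q1 → q3 → q5 → q6 on input aaaa.
No string of length < 4 is accepted (BFS exhausts all shorter strings without reaching an accepting state), and aaaa is the lexicographically least accepting string of length 4.

aaaa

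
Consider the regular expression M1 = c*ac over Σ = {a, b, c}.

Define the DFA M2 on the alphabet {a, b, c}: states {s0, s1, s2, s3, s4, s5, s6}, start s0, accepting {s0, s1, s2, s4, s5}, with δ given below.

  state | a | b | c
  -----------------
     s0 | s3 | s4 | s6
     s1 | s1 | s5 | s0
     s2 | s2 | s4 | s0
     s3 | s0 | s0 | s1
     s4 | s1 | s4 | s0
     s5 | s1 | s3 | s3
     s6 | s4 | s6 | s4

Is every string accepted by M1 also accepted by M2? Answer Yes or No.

Yes

Converting the expression M1 to a DFA (subset construction, then merging equivalent states) gives the minimal DFA with states {r0, r1, r2, r3}, start state r0, accepting states {r3} and transitions r0: a→r1, b→r2, c→r0; r1: a→r2, b→r2, c→r3; r2: a→r2, b→r2, c→r2; r3: a→r2, b→r2, c→r2.
Exploring the product automaton M1 × M2 from the start pair (r0, s0), following both machines on each input symbol, reaches 14 state pairs: (r0, s0), (r1, s3), (r2, s4), (r0, s6), (r2, s0), (r3, s1), (r2, s1), (r1, s4), (r2, s6), (r0, s4), (r2, s3), (r2, s5), (r3, s0), (r1, s1).
M1 accepts in {r3} and M2 accepts in {s0, s1, s2, s4, s5}. The reachable pairs whose M1-component is accepting are (r3, s1), (r3, s0); in each of them the M2-component is accepting too, so the product for L(M1) \ L(M2) (M1-component accepting, M2-component rejecting) has no reachable accepting pair and the difference is empty.
Hence every string in L(M1) is also in L(M2).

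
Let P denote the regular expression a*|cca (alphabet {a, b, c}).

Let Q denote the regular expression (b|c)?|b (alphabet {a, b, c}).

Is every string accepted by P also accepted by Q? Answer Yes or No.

The string a is in L(P) but not in L(Q).
So L(P) ⊄ L(Q).

No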